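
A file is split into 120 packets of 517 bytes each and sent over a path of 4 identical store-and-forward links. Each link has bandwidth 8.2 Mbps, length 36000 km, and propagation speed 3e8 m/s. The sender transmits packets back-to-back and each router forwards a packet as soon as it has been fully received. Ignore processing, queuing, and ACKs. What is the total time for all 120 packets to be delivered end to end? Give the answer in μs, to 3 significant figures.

Per-hop transmission t_tx = L/R = 4136/8.2e+06 = 504.39 μs.
Per-hop propagation t_prop = 36000000/300000000 = 120000 μs.
Pipeline fill: first packet needs 4·t_tx to clear all hops; remaining 119 packets each add one t_tx.
Total = (4+120-1)·t_tx + 4·t_prop = 123·504.39 + 4·120000 = 542000 μs.

542000 μs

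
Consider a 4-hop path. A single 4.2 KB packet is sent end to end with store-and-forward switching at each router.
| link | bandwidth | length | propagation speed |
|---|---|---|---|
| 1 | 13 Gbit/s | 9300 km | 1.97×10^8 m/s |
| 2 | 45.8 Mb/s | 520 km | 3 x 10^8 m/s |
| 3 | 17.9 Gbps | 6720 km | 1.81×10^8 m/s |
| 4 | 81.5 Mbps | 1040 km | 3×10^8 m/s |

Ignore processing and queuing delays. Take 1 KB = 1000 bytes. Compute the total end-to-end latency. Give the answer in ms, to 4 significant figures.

90.69 ms

L = 33600 bits.
Transmission delays (L/R per hop): 0.00258462, 0.733624, 0.00187709, 0.41227 ms; sum = 1.15036 ms.
Propagation delays (d/s per hop): 47.2081, 1.73333, 37.1271, 3.46667 ms; sum = 89.5352 ms.
End-to-end = 90.69 ms.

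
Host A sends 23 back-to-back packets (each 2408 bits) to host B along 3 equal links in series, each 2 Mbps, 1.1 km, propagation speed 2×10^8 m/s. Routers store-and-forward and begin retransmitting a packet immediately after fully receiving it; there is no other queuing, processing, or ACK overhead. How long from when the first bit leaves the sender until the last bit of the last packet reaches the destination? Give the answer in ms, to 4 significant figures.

30.12 ms

Per-hop transmission t_tx = L/R = 2408/2000000 = 1.204 ms.
Per-hop propagation t_prop = 1100/200000000 = 0.0055 ms.
Pipeline fill: first packet needs 3·t_tx to clear all hops; remaining 22 packets each add one t_tx.
Total = (3+23-1)·t_tx + 3·t_prop = 25·1.204 + 3·0.0055 = 30.12 ms.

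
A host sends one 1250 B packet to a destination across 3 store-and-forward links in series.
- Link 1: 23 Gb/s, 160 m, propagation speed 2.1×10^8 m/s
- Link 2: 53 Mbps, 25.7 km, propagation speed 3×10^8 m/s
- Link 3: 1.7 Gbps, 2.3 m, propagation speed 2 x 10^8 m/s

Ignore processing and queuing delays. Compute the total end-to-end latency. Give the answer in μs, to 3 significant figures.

L = 1250 × 8 = 10000 bits.
Transmission delays (L/R per hop): 0.434783, 188.679, 5.88235 μs; sum = 194.996 μs.
Propagation delays (d/s per hop): 0.761905, 85.6667, 0.0115 μs; sum = 86.4401 μs.
End-to-end = 281 μs.

281 μs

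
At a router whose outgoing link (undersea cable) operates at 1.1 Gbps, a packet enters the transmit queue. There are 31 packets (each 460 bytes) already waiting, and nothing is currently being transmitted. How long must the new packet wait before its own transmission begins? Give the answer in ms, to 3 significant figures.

0.104 ms

Each queued packet: L/R = 3680/1100000000 = 0.00334545 ms.
31 queued → 0.103709 ms.
Queuing delay = 0.104 ms.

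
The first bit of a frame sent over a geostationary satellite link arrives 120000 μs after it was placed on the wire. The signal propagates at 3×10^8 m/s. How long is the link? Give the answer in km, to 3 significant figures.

36000 km

d = s × t_prop = 300000000 × 0.12 = 36000 km.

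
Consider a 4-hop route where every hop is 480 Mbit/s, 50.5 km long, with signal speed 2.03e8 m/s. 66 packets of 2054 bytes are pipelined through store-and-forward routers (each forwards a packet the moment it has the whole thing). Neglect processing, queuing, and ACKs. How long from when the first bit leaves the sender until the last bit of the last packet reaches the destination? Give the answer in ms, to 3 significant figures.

3.36 ms

Per-hop transmission t_tx = L/R = 16432/480000000 = 0.0342333 ms.
Per-hop propagation t_prop = 50500/2.03e+08 = 0.248768 ms.
Pipeline fill: first packet needs 4·t_tx to clear all hops; remaining 65 packets each add one t_tx.
Total = (4+66-1)·t_tx + 4·t_prop = 69·0.0342333 + 4·0.248768 = 3.36 ms.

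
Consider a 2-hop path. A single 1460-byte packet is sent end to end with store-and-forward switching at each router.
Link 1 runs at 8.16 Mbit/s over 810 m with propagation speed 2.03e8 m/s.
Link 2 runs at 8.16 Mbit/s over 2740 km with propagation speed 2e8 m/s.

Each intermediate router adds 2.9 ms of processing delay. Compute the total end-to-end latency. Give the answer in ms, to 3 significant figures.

L = 1460 × 8 = 11680 bits.
Transmission delay per hop = L/R = 11680/8160000 = 1.43137 ms; 2 hops → 2.86275 ms.
Propagation delays (d/s per hop): 0.00399015, 13.7 ms; sum = 13.704 ms.
Processing at 1 router(s): 1 × 2.9 ms = 2.9 ms.
End-to-end = 19.5 ms.

19.5 ms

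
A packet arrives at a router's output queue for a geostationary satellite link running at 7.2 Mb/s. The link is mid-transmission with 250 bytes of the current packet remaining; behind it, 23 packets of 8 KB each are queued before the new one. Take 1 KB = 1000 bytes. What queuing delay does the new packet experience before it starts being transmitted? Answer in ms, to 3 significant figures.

205 ms

Each queued packet: L/R = 64000/7200000 = 8.88889 ms.
23 queued → 204.444 ms.
Plus remaining 2000 bits of current packet: 0.277778 ms.
Queuing delay = 205 ms.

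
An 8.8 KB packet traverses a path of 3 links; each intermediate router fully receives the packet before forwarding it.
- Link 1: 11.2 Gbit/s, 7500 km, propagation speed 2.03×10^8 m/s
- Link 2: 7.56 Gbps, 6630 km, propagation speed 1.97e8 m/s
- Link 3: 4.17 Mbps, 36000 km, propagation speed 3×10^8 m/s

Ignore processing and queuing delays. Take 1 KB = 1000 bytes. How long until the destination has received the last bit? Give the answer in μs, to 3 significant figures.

L = 70400 bits.
Transmission delays (L/R per hop): 6.28571, 9.31217, 16882.5 μs; sum = 16898.1 μs.
Propagation delays (d/s per hop): 36945.8, 33654.8, 120000 μs; sum = 190601 μs.
End-to-end = 207000 μs.

207000 μs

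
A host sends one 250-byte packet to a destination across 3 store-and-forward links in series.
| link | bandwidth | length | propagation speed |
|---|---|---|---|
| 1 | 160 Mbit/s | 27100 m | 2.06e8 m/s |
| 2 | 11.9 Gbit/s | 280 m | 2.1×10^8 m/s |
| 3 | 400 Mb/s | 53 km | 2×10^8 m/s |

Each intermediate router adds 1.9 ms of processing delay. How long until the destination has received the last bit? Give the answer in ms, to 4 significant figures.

4.216 ms

L = 250 × 8 = 2000 bits.
Transmission delays (L/R per hop): 0.0125, 0.000168067, 0.005 ms; sum = 0.0176681 ms.
Propagation delays (d/s per hop): 0.131553, 0.00133333, 0.265 ms; sum = 0.397887 ms.
Processing at 2 router(s): 2 × 1.9 ms = 3.8 ms.
End-to-end = 4.216 ms.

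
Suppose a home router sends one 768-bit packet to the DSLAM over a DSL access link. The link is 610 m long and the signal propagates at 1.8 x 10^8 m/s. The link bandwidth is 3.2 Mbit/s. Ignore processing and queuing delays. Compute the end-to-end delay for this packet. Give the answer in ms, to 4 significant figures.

0.2434 ms

Transmission delay = L/R = 768 / 3200000 = 0.24 ms.
Propagation delay = d/s = 610 m / 180000000 m/s = 0.00338889 ms.
Total = 0.2434 ms.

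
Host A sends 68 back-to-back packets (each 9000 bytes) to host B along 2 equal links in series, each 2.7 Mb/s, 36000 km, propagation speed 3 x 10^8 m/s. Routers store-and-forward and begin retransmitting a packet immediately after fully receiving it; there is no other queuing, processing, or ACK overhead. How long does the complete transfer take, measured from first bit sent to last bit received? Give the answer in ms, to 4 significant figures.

2080 ms

Per-hop transmission t_tx = L/R = 72000/2700000 = 26.6667 ms.
Per-hop propagation t_prop = 36000000/300000000 = 120 ms.
Pipeline fill: first packet needs 2·t_tx to clear all hops; remaining 67 packets each add one t_tx.
Total = (2+68-1)·t_tx + 2·t_prop = 69·26.6667 + 2·120 = 2080 ms.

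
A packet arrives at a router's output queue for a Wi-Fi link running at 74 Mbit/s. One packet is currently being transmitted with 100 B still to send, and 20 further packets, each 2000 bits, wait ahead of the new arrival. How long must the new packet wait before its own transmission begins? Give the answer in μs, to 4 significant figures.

551.4 μs

Each queued packet: L/R = 2000/74000000 = 27.027 μs.
20 queued → 540.541 μs.
Plus remaining 800 bits of current packet: 10.8108 μs.
Queuing delay = 551.4 μs.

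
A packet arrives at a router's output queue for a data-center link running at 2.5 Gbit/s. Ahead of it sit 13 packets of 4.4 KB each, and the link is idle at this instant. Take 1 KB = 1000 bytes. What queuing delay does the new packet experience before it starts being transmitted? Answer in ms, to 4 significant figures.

Each queued packet: L/R = 35200/2500000000 = 0.01408 ms.
13 queued → 0.18304 ms.
Queuing delay = 0.1830 ms.

0.1830 ms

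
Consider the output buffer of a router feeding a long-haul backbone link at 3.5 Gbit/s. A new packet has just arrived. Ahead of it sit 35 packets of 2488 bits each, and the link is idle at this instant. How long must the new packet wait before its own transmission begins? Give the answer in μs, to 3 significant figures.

Each queued packet: L/R = 2488/3500000000 = 0.710857 μs.
35 queued → 24.88 μs.
Queuing delay = 24.9 μs.

24.9 μs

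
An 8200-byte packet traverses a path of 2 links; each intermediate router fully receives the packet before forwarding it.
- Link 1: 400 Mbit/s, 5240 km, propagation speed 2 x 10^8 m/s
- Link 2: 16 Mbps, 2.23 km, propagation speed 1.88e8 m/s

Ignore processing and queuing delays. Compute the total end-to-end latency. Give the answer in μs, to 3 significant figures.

30500 μs

L = 8200 × 8 = 65600 bits.
Transmission delays (L/R per hop): 164, 4100 μs; sum = 4264 μs.
Propagation delays (d/s per hop): 26200, 11.8617 μs; sum = 26211.9 μs.
End-to-end = 30500 μs.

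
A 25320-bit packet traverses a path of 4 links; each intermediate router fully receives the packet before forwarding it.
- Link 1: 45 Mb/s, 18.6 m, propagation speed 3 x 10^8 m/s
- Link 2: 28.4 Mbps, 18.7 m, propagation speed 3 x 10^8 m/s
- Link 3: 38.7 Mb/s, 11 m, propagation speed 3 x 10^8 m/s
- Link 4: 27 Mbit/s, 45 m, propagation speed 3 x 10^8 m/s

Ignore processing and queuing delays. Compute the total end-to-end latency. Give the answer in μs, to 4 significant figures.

3047 μs

Transmission delays (L/R per hop): 562.667, 891.549, 654.264, 937.778 μs; sum = 3046.26 μs.
Propagation delays (d/s per hop): 0.062, 0.0623333, 0.0366667, 0.15 μs; sum = 0.311 μs.
End-to-end = 3047 μs.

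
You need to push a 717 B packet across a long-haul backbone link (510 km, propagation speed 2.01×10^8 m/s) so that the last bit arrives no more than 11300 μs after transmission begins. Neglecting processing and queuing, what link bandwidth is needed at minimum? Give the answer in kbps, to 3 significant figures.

655 kbps

L = 5736 bits.
Propagation delay = 510000 / 2.01e+08 = 2537.31 μs.
Transmission budget = 11300 − 2537.31 = 8762.69 μs.
R ≥ L / t_tx = 5736 bits / 0.00876269 s = 655 kbps.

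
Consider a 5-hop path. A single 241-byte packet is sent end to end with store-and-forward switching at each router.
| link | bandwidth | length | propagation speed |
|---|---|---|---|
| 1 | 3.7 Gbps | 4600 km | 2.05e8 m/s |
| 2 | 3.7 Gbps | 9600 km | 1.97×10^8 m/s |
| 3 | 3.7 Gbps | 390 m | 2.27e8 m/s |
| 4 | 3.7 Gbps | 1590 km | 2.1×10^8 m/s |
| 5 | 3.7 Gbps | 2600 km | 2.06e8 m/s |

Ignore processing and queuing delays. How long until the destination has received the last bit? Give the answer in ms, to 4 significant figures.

91.37 ms

L = 241 × 8 = 1928 bits.
Transmission delay per hop = L/R = 1928/3700000000 = 0.000521081 ms; 5 hops → 0.00260541 ms.
Propagation delays (d/s per hop): 22.439, 48.731, 0.00171806, 7.57143, 12.6214 ms; sum = 91.3645 ms.
End-to-end = 91.37 ms.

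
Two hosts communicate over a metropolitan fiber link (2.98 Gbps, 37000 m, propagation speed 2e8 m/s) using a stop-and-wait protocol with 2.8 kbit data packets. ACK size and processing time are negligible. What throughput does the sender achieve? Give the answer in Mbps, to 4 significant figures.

7.548 Mbps

t_tx = L/R = 2800/2980000000 = 9.39597e-07 s.
t_prop = 37000/200000000 = 0.000185 s; RTT = 0.00037 s.
Cycle = t_tx + RTT = 0.00037094 s.
Throughput = L / cycle = 2800 / 0.00037094 = 7.548 Mbps.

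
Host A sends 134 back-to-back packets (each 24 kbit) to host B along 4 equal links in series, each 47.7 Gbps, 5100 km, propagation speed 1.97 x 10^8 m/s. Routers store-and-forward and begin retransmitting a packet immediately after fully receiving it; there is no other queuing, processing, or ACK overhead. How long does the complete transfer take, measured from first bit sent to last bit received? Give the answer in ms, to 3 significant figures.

104 ms

Per-hop transmission t_tx = L/R = 24000/47700000000 = 0.000503145 ms.
Per-hop propagation t_prop = 5100000/197000000 = 25.8883 ms.
Pipeline fill: first packet needs 4·t_tx to clear all hops; remaining 133 packets each add one t_tx.
Total = (4+134-1)·t_tx + 4·t_prop = 137·0.000503145 + 4·25.8883 = 104 ms.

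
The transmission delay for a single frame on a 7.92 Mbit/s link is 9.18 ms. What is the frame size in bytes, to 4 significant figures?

9088 bytes

L = R × t_tx = 7920000 b/s × 0.00918 s = 72705.6 bits.
In bytes: 72705.6 / 8 = 9088 bytes.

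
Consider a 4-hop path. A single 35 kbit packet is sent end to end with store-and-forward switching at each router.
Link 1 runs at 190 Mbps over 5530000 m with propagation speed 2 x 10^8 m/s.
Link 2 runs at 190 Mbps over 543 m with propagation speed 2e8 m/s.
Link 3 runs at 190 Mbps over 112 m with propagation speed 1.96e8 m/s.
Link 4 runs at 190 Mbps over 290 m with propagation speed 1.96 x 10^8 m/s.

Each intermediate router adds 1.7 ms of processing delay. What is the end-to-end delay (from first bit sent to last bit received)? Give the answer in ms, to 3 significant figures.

L = 35000 bits.
Transmission delay per hop = L/R = 35000/190000000 = 0.184211 ms; 4 hops → 0.736842 ms.
Propagation delays (d/s per hop): 27.65, 0.002715, 0.000571429, 0.00147959 ms; sum = 27.6548 ms.
Processing at 3 router(s): 3 × 1.7 ms = 5.1 ms.
End-to-end = 33.5 ms.

33.5 ms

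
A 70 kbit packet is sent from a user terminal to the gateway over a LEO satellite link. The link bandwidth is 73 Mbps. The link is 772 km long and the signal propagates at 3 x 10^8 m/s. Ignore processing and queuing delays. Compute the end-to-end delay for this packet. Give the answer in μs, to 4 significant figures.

L = 70000 bits.
Transmission delay = L/R = 70000 / 73000000 = 958.904 μs.
Propagation delay = d/s = 772000 m / 300000000 m/s = 2573.33 μs.
Total = 3532 μs.

3532 μs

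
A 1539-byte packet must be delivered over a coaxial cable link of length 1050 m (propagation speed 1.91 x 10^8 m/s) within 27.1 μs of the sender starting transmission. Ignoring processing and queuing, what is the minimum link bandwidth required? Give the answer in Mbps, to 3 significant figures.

L = 12312 bits.
Propagation delay = 1050 / 191000000 = 5.49738 μs.
Transmission budget = 27.1 − 5.49738 = 21.6026 μs.
R ≥ L / t_tx = 12312 bits / 2.16026e-05 s = 570 Mbps.

570 Mbps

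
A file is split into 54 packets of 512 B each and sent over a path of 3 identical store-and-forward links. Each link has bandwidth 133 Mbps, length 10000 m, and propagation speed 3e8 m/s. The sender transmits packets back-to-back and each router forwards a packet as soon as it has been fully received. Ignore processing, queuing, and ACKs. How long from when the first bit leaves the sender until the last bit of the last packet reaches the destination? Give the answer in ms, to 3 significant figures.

1.82 ms

Per-hop transmission t_tx = L/R = 4096/133000000 = 0.030797 ms.
Per-hop propagation t_prop = 10000/300000000 = 0.0333333 ms.
Pipeline fill: first packet needs 3·t_tx to clear all hops; remaining 53 packets each add one t_tx.
Total = (3+54-1)·t_tx + 3·t_prop = 56·0.030797 + 3·0.0333333 = 1.82 ms.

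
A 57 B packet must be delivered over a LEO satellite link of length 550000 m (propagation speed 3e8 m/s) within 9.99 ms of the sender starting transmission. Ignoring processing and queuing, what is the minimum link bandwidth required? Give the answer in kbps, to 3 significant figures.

55.9 kbps

L = 456 bits.
Propagation delay = 550000 / 300000000 = 1.83333 ms.
Transmission budget = 9.99 − 1.83333 = 8.15667 ms.
R ≥ L / t_tx = 456 bits / 0.00815667 s = 55.9 kbps.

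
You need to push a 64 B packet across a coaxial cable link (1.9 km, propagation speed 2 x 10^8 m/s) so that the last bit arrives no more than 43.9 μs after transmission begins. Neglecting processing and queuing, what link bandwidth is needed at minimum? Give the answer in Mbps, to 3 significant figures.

L = 512 bits.
Propagation delay = 1900 / 200000000 = 9.5 μs.
Transmission budget = 43.9 − 9.5 = 34.4 μs.
R ≥ L / t_tx = 512 bits / 3.44e-05 s = 14.9 Mbps.

14.9 Mbps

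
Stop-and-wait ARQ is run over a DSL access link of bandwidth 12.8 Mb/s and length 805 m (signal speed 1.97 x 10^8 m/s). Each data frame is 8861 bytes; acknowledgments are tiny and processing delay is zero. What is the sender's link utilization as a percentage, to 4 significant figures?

t_tx = L/R = 70888/12800000 = 0.00553813 s.
t_prop = 805/197000000 = 4.08629e-06 s; RTT = 8.17259e-06 s.
Cycle = t_tx + RTT = 0.0055463 s.
Utilization = t_tx / cycle = 0.00553813/0.0055463 = 99.85 %.

99.85 %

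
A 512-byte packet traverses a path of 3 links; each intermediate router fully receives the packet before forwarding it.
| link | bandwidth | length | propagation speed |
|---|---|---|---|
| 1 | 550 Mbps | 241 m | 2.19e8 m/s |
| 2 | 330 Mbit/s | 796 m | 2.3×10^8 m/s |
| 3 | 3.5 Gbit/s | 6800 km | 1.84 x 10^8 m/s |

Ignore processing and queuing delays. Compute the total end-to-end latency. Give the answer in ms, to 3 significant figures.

37.0 ms

L = 512 × 8 = 4096 bits.
Transmission delays (L/R per hop): 0.00744727, 0.0124121, 0.00117029 ms; sum = 0.0210297 ms.
Propagation delays (d/s per hop): 0.00110046, 0.00346087, 36.9565 ms; sum = 36.9611 ms.
End-to-end = 37.0 ms.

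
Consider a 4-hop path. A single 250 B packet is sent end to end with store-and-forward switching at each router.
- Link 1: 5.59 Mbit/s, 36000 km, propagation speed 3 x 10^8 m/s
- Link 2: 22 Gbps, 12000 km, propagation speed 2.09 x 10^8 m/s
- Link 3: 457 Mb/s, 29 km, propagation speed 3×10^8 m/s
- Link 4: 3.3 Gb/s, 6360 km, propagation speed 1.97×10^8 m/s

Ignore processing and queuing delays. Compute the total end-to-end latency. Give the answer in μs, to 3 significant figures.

210000 μs

L = 250 × 8 = 2000 bits.
Transmission delays (L/R per hop): 357.782, 0.0909091, 4.37637, 0.606061 μs; sum = 362.855 μs.
Propagation delays (d/s per hop): 120000, 57416.3, 96.6667, 32284.3 μs; sum = 209797 μs.
End-to-end = 210000 μs.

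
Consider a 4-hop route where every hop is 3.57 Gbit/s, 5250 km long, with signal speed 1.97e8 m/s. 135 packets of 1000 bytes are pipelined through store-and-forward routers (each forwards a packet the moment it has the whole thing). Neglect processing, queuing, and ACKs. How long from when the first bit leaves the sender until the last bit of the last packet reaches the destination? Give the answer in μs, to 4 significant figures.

Per-hop transmission t_tx = L/R = 8000/3570000000 = 2.2409 μs.
Per-hop propagation t_prop = 5250000/197000000 = 26649.7 μs.
Pipeline fill: first packet needs 4·t_tx to clear all hops; remaining 134 packets each add one t_tx.
Total = (4+135-1)·t_tx + 4·t_prop = 138·2.2409 + 4·26649.7 = 106900 μs.

106900 μs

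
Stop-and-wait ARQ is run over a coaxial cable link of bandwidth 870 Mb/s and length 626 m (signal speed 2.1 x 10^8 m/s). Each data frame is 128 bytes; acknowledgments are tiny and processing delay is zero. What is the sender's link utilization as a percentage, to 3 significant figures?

16.5 %

t_tx = L/R = 1024/870000000 = 1.17701e-06 s.
t_prop = 626/210000000 = 2.98095e-06 s; RTT = 5.9619e-06 s.
Cycle = t_tx + RTT = 7.13892e-06 s.
Utilization = t_tx / cycle = 1.17701e-06/7.13892e-06 = 16.5 %.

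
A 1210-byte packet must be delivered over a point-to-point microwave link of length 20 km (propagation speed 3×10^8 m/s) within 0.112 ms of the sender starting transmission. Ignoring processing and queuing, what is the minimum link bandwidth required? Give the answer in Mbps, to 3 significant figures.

214 Mbps

L = 9680 bits.
Propagation delay = 20000 / 300000000 = 0.0666667 ms.
Transmission budget = 0.112 − 0.0666667 = 0.0453333 ms.
R ≥ L / t_tx = 9680 bits / 4.53333e-05 s = 214 Mbps.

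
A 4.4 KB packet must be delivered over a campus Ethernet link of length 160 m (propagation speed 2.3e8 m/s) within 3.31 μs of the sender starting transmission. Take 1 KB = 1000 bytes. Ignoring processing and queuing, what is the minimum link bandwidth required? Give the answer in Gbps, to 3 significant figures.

L = 35200 bits.
Propagation delay = 160 / 2.3e+08 = 0.695652 μs.
Transmission budget = 3.31 − 0.695652 = 2.61435 μs.
R ≥ L / t_tx = 35200 bits / 2.61435e-06 s = 13.5 Gbps.

13.5 Gbps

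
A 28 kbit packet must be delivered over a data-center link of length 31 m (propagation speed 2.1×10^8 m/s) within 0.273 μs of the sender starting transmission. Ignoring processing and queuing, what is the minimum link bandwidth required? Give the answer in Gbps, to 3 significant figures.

223 Gbps

Propagation delay = 31 / 210000000 = 0.147619 μs.
Transmission budget = 0.273 − 0.147619 = 0.125381 μs.
R ≥ L / t_tx = 28000 bits / 1.25381e-07 s = 223 Gbps.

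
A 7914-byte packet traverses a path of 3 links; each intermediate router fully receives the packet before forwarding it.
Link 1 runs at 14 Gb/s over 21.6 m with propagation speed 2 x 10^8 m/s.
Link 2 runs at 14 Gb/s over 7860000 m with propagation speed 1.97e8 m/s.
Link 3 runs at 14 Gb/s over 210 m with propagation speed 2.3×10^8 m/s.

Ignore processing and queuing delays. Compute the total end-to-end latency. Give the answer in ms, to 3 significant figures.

L = 7914 × 8 = 63312 bits.
Transmission delay per hop = L/R = 63312/14000000000 = 0.00452229 ms; 3 hops → 0.0135669 ms.
Propagation delays (d/s per hop): 0.000108, 39.8985, 0.000913043 ms; sum = 39.8995 ms.
End-to-end = 39.9 ms.

39.9 ms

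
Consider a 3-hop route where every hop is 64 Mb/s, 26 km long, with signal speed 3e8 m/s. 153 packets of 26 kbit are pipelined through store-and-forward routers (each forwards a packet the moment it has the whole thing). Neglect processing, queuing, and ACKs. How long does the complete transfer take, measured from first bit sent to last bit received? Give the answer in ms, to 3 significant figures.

63.2 ms

Per-hop transmission t_tx = L/R = 26000/64000000 = 0.40625 ms.
Per-hop propagation t_prop = 26000/300000000 = 0.0866667 ms.
Pipeline fill: first packet needs 3·t_tx to clear all hops; remaining 152 packets each add one t_tx.
Total = (3+153-1)·t_tx + 3·t_prop = 155·0.40625 + 3·0.0866667 = 63.2 ms.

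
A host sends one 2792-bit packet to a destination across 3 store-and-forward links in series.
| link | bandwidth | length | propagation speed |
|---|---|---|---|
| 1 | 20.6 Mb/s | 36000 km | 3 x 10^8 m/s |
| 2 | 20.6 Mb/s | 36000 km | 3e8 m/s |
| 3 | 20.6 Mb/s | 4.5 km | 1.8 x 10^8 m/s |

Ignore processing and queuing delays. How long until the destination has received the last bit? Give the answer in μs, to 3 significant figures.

240000 μs

Transmission delay per hop = L/R = 2792/20600000 = 135.534 μs; 3 hops → 406.602 μs.
Propagation delays (d/s per hop): 120000, 120000, 25 μs; sum = 240025 μs.
End-to-end = 240000 μs.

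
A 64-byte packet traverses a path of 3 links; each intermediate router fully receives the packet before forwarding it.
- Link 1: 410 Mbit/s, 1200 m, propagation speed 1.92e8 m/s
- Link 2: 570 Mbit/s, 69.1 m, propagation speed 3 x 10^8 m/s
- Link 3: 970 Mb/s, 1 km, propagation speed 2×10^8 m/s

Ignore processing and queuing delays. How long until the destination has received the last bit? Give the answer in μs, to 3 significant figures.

14.2 μs

L = 64 × 8 = 512 bits.
Transmission delays (L/R per hop): 1.24878, 0.898246, 0.527835 μs; sum = 2.67486 μs.
Propagation delays (d/s per hop): 6.25, 0.230333, 5 μs; sum = 11.4803 μs.
End-to-end = 14.2 μs.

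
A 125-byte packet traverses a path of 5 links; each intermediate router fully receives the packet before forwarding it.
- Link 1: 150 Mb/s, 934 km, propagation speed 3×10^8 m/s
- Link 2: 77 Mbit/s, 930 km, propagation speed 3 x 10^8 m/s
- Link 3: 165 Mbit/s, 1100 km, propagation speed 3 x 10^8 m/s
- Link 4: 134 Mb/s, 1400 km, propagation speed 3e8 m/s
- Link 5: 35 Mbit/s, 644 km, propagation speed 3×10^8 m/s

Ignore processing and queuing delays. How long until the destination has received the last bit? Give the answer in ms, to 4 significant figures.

16.76 ms

L = 125 × 8 = 1000 bits.
Transmission delays (L/R per hop): 0.00666667, 0.012987, 0.00606061, 0.00746269, 0.0285714 ms; sum = 0.0617484 ms.
Propagation delays (d/s per hop): 3.11333, 3.1, 3.66667, 4.66667, 2.14667 ms; sum = 16.6933 ms.
End-to-end = 16.76 ms.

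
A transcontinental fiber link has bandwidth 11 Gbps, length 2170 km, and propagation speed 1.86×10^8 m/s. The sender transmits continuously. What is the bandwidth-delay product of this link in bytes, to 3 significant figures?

16000000 bytes

Propagation delay = 2170000 / 186000000 = 0.0116667 s.
BDP = R × t_prop = 11000000000 × 0.0116667 = 128333000 bits.
In bytes: 128333000/8 = 16000000 bytes.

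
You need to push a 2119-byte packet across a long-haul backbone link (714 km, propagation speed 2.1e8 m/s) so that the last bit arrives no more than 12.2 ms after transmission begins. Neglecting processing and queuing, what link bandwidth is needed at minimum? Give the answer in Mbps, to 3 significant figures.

1.93 Mbps

L = 16952 bits.
Propagation delay = 714000 / 210000000 = 3.4 ms.
Transmission budget = 12.2 − 3.4 = 8.8 ms.
R ≥ L / t_tx = 16952 bits / 0.0088 s = 1.93 Mbps.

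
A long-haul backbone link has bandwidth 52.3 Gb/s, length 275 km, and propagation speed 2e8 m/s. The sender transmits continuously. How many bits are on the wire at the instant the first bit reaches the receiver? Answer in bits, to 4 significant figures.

Propagation delay = 275000 / 200000000 = 0.001375 s.
BDP = R × t_prop = 52300000000 × 0.001375 = 71912500 bits.

71910000 bits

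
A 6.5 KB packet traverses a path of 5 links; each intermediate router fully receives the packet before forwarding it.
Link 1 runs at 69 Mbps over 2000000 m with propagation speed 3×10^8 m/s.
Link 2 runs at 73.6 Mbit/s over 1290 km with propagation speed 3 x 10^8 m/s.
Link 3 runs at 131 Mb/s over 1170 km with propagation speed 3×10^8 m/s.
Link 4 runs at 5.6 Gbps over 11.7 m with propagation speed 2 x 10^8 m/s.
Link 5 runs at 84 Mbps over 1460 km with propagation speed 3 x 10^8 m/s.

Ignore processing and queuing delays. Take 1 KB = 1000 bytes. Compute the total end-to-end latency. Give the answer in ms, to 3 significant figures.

22.2 ms

L = 52000 bits.
Transmission delays (L/R per hop): 0.753623, 0.706522, 0.396947, 0.00928571, 0.619048 ms; sum = 2.48542 ms.
Propagation delays (d/s per hop): 6.66667, 4.3, 3.9, 5.85e-05, 4.86667 ms; sum = 19.7334 ms.
End-to-end = 22.2 ms.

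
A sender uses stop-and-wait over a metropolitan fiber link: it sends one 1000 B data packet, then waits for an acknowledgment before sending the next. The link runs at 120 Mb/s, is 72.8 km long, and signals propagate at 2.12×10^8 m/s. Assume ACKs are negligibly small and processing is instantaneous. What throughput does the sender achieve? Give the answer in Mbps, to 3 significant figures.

t_tx = L/R = 8000/120000000 = 6.66667e-05 s.
t_prop = 72800/212000000 = 0.000343396 s; RTT = 0.000686792 s.
Cycle = t_tx + RTT = 0.000753459 s.
Throughput = L / cycle = 8000 / 0.000753459 = 10.6 Mbps.

10.6 Mbps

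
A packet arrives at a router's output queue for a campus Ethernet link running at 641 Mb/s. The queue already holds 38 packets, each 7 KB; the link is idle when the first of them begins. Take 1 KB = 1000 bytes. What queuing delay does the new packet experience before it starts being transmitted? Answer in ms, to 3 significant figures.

Each queued packet: L/R = 56000/641000000 = 0.0873635 ms.
38 queued → 3.31981 ms.
Queuing delay = 3.32 ms.

3.32 ms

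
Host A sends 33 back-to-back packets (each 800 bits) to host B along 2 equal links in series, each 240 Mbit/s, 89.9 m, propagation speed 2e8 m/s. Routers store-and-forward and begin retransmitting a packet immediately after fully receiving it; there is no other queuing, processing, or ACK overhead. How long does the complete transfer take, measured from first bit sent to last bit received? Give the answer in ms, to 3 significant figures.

Per-hop transmission t_tx = L/R = 800/240000000 = 0.00333333 ms.
Per-hop propagation t_prop = 89.9/200000000 = 0.0004495 ms.
Pipeline fill: first packet needs 2·t_tx to clear all hops; remaining 32 packets each add one t_tx.
Total = (2+33-1)·t_tx + 2·t_prop = 34·0.00333333 + 2·0.0004495 = 0.114 ms.

0.114 ms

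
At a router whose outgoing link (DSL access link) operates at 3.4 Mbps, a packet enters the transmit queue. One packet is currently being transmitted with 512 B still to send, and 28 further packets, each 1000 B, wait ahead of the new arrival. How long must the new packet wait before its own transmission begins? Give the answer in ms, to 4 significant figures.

67.09 ms

Each queued packet: L/R = 8000/3400000 = 2.35294 ms.
28 queued → 65.8824 ms.
Plus remaining 4096 bits of current packet: 1.20471 ms.
Queuing delay = 67.09 ms.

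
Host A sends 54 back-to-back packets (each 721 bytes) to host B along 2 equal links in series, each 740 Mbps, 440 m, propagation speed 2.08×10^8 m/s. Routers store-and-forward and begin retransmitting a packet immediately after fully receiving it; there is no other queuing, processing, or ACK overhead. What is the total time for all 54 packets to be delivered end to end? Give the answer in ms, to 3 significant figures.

0.433 ms

Per-hop transmission t_tx = L/R = 5768/740000000 = 0.00779459 ms.
Per-hop propagation t_prop = 440/208000000 = 0.00211538 ms.
Pipeline fill: first packet needs 2·t_tx to clear all hops; remaining 53 packets each add one t_tx.
Total = (2+54-1)·t_tx + 2·t_prop = 55·0.00779459 + 2·0.00211538 = 0.433 ms.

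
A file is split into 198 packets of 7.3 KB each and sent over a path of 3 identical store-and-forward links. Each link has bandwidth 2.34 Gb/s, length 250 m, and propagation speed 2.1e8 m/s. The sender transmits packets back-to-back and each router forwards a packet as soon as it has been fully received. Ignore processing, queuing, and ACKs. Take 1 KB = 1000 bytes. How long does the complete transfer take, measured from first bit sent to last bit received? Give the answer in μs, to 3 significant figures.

5000 μs

Per-hop transmission t_tx = L/R = 58400/2340000000 = 24.9573 μs.
Per-hop propagation t_prop = 250/210000000 = 1.19048 μs.
Pipeline fill: first packet needs 3·t_tx to clear all hops; remaining 197 packets each add one t_tx.
Total = (3+198-1)·t_tx + 3·t_prop = 200·24.9573 + 3·1.19048 = 5000 μs.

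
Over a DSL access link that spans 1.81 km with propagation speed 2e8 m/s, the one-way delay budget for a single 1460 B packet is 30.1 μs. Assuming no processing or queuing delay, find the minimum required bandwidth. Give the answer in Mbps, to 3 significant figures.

555 Mbps

L = 11680 bits.
Propagation delay = 1810 / 200000000 = 9.05 μs.
Transmission budget = 30.1 − 9.05 = 21.05 μs.
R ≥ L / t_tx = 11680 bits / 2.105e-05 s = 555 Mbps.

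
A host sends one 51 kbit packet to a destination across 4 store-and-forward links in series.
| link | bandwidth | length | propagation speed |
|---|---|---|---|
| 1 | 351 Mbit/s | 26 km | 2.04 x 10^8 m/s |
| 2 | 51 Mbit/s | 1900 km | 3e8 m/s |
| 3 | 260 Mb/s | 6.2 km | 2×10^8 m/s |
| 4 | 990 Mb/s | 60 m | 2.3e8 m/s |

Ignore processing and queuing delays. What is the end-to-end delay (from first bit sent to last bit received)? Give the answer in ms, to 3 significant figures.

L = 51000 bits.
Transmission delays (L/R per hop): 0.145299, 1, 0.196154, 0.0515152 ms; sum = 1.39297 ms.
Propagation delays (d/s per hop): 0.127451, 6.33333, 0.031, 0.00026087 ms; sum = 6.49205 ms.
End-to-end = 7.89 ms.

7.89 ms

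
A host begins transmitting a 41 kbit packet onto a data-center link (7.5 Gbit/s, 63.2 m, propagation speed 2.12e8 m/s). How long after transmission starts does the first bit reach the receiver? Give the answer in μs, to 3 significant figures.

0.298 μs

First bit experiences only propagation delay: d/s = 63.2/212000000 = 0.298 μs.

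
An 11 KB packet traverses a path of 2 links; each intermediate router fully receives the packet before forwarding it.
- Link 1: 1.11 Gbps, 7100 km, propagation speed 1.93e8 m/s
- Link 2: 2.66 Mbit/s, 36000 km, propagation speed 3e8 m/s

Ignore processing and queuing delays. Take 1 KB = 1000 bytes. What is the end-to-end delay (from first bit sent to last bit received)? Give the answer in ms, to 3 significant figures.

L = 88000 bits.
Transmission delays (L/R per hop): 0.0792793, 33.0827 ms; sum = 33.162 ms.
Propagation delays (d/s per hop): 36.7876, 120 ms; sum = 156.788 ms.
End-to-end = 190 ms.

190 ms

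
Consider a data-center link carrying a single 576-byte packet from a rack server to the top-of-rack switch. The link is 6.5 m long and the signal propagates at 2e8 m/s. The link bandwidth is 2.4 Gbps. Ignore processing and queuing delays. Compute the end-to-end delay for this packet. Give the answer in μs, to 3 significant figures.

1.95 μs

L = 576 × 8 = 4608 bits.
Transmission delay = L/R = 4608 / 2400000000 = 1.92 μs.
Propagation delay = d/s = 6.5 m / 200000000 m/s = 0.0325 μs.
Total = 1.95 μs.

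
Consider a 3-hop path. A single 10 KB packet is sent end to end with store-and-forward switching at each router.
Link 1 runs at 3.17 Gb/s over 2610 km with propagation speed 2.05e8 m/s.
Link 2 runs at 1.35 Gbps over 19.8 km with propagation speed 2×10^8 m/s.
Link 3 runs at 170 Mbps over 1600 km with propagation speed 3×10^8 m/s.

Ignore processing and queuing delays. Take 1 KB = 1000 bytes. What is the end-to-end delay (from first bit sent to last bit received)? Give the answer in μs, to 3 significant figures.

L = 80000 bits.
Transmission delays (L/R per hop): 25.2366, 59.2593, 470.588 μs; sum = 555.084 μs.
Propagation delays (d/s per hop): 12731.7, 99, 5333.33 μs; sum = 18164 μs.
End-to-end = 18700 μs.

18700 μs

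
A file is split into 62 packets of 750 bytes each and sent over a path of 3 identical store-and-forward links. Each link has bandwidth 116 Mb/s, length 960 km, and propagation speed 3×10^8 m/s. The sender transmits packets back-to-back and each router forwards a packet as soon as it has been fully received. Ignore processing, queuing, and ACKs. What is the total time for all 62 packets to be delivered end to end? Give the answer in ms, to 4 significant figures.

Per-hop transmission t_tx = L/R = 6000/116000000 = 0.0517241 ms.
Per-hop propagation t_prop = 960000/300000000 = 3.2 ms.
Pipeline fill: first packet needs 3·t_tx to clear all hops; remaining 61 packets each add one t_tx.
Total = (3+62-1)·t_tx + 3·t_prop = 64·0.0517241 + 3·3.2 = 12.91 ms.

12.91 ms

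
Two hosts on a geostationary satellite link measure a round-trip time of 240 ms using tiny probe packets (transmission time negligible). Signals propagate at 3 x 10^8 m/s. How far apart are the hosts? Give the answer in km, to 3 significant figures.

36000 km

One-way propagation = RTT/2 = 120 ms.
d = s × t = 300000000 × 0.12 = 36000 km.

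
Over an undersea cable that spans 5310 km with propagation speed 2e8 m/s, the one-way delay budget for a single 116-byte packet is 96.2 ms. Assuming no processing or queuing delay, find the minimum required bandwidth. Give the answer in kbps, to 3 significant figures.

L = 928 bits.
Propagation delay = 5310000 / 200000000 = 26.55 ms.
Transmission budget = 96.2 − 26.55 = 69.65 ms.
R ≥ L / t_tx = 928 bits / 0.06965 s = 13.3 kbps.

13.3 kbps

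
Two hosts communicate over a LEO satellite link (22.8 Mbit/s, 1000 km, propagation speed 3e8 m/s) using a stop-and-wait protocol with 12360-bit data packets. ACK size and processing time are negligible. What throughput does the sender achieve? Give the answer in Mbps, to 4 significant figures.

1.715 Mbps

t_tx = L/R = 12360/22800000 = 0.000542105 s.
t_prop = 1000000/300000000 = 0.00333333 s; RTT = 0.00666667 s.
Cycle = t_tx + RTT = 0.00720877 s.
Throughput = L / cycle = 12360 / 0.00720877 = 1.715 Mbps.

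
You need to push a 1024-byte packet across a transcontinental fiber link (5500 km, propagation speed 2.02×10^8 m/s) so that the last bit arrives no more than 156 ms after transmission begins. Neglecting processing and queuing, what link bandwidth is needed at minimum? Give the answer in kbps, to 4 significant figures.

63.62 kbps

L = 8192 bits.
Propagation delay = 5500000 / 202000000 = 27.2277 ms.
Transmission budget = 156 − 27.2277 = 128.772 ms.
R ≥ L / t_tx = 8192 bits / 0.128772 s = 63.62 kbps.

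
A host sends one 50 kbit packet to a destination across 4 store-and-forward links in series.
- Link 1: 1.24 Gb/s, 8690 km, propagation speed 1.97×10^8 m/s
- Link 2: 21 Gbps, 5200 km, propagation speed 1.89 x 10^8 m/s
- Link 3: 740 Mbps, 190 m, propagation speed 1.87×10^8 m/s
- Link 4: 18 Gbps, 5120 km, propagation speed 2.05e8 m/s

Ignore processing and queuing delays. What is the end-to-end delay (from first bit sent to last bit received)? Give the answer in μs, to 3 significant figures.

96700 μs

L = 50000 bits.
Transmission delays (L/R per hop): 40.3226, 2.38095, 67.5676, 2.77778 μs; sum = 113.049 μs.
Propagation delays (d/s per hop): 44111.7, 27513.2, 1.01604, 24975.6 μs; sum = 96601.5 μs.
End-to-end = 96700 μs.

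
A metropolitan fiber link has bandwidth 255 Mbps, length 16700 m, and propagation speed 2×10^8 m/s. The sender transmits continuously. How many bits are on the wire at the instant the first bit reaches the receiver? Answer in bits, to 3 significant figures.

Propagation delay = 16700 / 200000000 = 8.35e-05 s.
BDP = R × t_prop = 255000000 × 8.35e-05 = 21292.5 bits.

21300 bits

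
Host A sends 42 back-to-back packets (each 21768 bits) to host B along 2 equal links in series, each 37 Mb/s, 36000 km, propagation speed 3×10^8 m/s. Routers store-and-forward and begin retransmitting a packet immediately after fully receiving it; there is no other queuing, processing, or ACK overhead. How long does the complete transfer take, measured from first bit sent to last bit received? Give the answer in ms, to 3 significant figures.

Per-hop transmission t_tx = L/R = 21768/37000000 = 0.588324 ms.
Per-hop propagation t_prop = 36000000/300000000 = 120 ms.
Pipeline fill: first packet needs 2·t_tx to clear all hops; remaining 41 packets each add one t_tx.
Total = (2+42-1)·t_tx + 2·t_prop = 43·0.588324 + 2·120 = 265 ms.

265 ms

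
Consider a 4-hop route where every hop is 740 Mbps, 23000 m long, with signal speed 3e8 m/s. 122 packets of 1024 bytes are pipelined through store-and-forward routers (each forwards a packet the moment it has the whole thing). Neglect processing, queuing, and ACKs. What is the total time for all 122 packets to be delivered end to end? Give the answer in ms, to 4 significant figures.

1.690 ms

Per-hop transmission t_tx = L/R = 8192/740000000 = 0.0110703 ms.
Per-hop propagation t_prop = 23000/300000000 = 0.0766667 ms.
Pipeline fill: first packet needs 4·t_tx to clear all hops; remaining 121 packets each add one t_tx.
Total = (4+122-1)·t_tx + 4·t_prop = 125·0.0110703 + 4·0.0766667 = 1.690 ms.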